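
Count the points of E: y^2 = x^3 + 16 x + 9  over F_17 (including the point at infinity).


For each x in F_17, count y with y^2 = x^3 + 16 x + 9 mod 17:
  x = 0: RHS = 9, y in [3, 14]  -> 2 point(s)
  x = 1: RHS = 9, y in [3, 14]  -> 2 point(s)
  x = 2: RHS = 15, y in [7, 10]  -> 2 point(s)
  x = 3: RHS = 16, y in [4, 13]  -> 2 point(s)
  x = 4: RHS = 1, y in [1, 16]  -> 2 point(s)
  x = 6: RHS = 15, y in [7, 10]  -> 2 point(s)
  x = 9: RHS = 15, y in [7, 10]  -> 2 point(s)
  x = 10: RHS = 13, y in [8, 9]  -> 2 point(s)
  x = 12: RHS = 8, y in [5, 12]  -> 2 point(s)
  x = 13: RHS = 0, y in [0]  -> 1 point(s)
  x = 14: RHS = 2, y in [6, 11]  -> 2 point(s)
  x = 16: RHS = 9, y in [3, 14]  -> 2 point(s)
Affine points: 23. Add the point at infinity: total = 24.

#E(F_17) = 24


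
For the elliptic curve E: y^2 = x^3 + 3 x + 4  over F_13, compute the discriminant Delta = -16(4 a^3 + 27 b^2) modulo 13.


4 a^3 + 27 b^2 = 4*3^3 + 27*4^2 = 108 + 432 = 540
Delta = -16 * (540) = -8640
Delta mod 13 = 5

Delta = 5 (mod 13)


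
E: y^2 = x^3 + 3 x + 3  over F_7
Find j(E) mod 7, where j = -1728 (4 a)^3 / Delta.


Delta = -16(4 a^3 + 27 b^2) mod 7 = 5
-1728 * (4 a)^3 = -1728 * (4*3)^3 mod 7 = 6
j = 6 * 5^(-1) mod 7 = 4

j = 4 (mod 7)


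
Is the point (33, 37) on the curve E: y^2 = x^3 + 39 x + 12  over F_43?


Check whether y^2 = x^3 + 39 x + 12 (mod 43) for (x, y) = (33, 37).
LHS: y^2 = 37^2 mod 43 = 36
RHS: x^3 + 39 x + 12 = 33^3 + 39*33 + 12 mod 43 = 41
LHS != RHS

No, not on the curve


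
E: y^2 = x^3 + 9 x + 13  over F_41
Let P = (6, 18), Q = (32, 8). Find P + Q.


P != Q, so use the chord formula.
s = (y2 - y1) / (x2 - x1) = (31) / (26) mod 41 = 28
x3 = s^2 - x1 - x2 mod 41 = 28^2 - 6 - 32 = 8
y3 = s (x1 - x3) - y1 mod 41 = 28 * (6 - 8) - 18 = 8

P + Q = (8, 8)


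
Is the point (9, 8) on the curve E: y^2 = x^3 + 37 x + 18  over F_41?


Check whether y^2 = x^3 + 37 x + 18 (mod 41) for (x, y) = (9, 8).
LHS: y^2 = 8^2 mod 41 = 23
RHS: x^3 + 37 x + 18 = 9^3 + 37*9 + 18 mod 41 = 14
LHS != RHS

No, not on the curve


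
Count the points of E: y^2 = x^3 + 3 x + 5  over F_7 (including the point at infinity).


For each x in F_7, count y with y^2 = x^3 + 3 x + 5 mod 7:
  x = 1: RHS = 2, y in [3, 4]  -> 2 point(s)
  x = 4: RHS = 4, y in [2, 5]  -> 2 point(s)
  x = 6: RHS = 1, y in [1, 6]  -> 2 point(s)
Affine points: 6. Add the point at infinity: total = 7.

#E(F_7) = 7


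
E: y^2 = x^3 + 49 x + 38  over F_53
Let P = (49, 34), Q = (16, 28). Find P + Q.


P != Q, so use the chord formula.
s = (y2 - y1) / (x2 - x1) = (47) / (20) mod 53 = 5
x3 = s^2 - x1 - x2 mod 53 = 5^2 - 49 - 16 = 13
y3 = s (x1 - x3) - y1 mod 53 = 5 * (49 - 13) - 34 = 40

P + Q = (13, 40)


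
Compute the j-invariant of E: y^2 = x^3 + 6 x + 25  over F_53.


Delta = -16(4 a^3 + 27 b^2) mod 53 = 44
-1728 * (4 a)^3 = -1728 * (4*6)^3 mod 53 = 23
j = 23 * 44^(-1) mod 53 = 21

j = 21 (mod 53)


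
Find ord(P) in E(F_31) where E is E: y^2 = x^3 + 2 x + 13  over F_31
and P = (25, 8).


Compute successive multiples of P until we hit O:
  1P = (25, 8)
  2P = (21, 4)
  3P = (17, 0)
  4P = (21, 27)
  5P = (25, 23)
  6P = O

ord(P) = 6


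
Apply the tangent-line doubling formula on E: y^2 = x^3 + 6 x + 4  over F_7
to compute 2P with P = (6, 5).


Doubling: s = (3 x1^2 + a) / (2 y1)
s = (3*6^2 + 6) / (2*5) mod 7 = 3
x3 = s^2 - 2 x1 mod 7 = 3^2 - 2*6 = 4
y3 = s (x1 - x3) - y1 mod 7 = 3 * (6 - 4) - 5 = 1

2P = (4, 1)


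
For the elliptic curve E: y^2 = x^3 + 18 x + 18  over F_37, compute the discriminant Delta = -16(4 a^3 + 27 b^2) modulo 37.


4 a^3 + 27 b^2 = 4*18^3 + 27*18^2 = 23328 + 8748 = 32076
Delta = -16 * (32076) = -513216
Delta mod 37 = 11

Delta = 11 (mod 37)


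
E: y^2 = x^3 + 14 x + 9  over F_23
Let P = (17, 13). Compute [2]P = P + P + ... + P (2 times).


k = 2 = 10_2 (binary, LSB first: 01)
Double-and-add from P = (17, 13):
  bit 0 = 0: acc unchanged = O
  bit 1 = 1: acc = O + (20, 3) = (20, 3)

2P = (20, 3)


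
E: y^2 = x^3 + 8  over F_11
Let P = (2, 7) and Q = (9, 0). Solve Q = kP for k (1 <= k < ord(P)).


Enumerate multiples of P until we hit Q = (9, 0):
  1P = (2, 7)
  2P = (1, 8)
  3P = (9, 0)
Match found at i = 3.

k = 3


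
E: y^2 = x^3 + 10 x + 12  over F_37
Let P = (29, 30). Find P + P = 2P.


Doubling: s = (3 x1^2 + a) / (2 y1)
s = (3*29^2 + 10) / (2*30) mod 37 = 12
x3 = s^2 - 2 x1 mod 37 = 12^2 - 2*29 = 12
y3 = s (x1 - x3) - y1 mod 37 = 12 * (29 - 12) - 30 = 26

2P = (12, 26)


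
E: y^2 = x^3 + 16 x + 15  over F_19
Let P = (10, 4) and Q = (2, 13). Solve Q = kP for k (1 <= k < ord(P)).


Enumerate multiples of P until we hit Q = (2, 13):
  1P = (10, 4)
  2P = (6, 2)
  3P = (8, 16)
  4P = (18, 6)
  5P = (16, 4)
  6P = (12, 15)
  7P = (13, 8)
  8P = (2, 13)
Match found at i = 8.

k = 8


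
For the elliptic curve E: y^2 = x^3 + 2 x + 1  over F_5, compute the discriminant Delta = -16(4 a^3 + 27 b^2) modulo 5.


4 a^3 + 27 b^2 = 4*2^3 + 27*1^2 = 32 + 27 = 59
Delta = -16 * (59) = -944
Delta mod 5 = 1

Delta = 1 (mod 5)


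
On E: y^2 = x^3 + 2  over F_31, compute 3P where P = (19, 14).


k = 3 = 11_2 (binary, LSB first: 11)
Double-and-add from P = (19, 14):
  bit 0 = 1: acc = O + (19, 14) = (19, 14)
  bit 1 = 1: acc = (19, 14) + (21, 26) = (27, 0)

3P = (27, 0)


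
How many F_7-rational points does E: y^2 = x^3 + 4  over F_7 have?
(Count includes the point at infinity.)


For each x in F_7, count y with y^2 = x^3 + 0 x + 4 mod 7:
  x = 0: RHS = 4, y in [2, 5]  -> 2 point(s)
Affine points: 2. Add the point at infinity: total = 3.

#E(F_7) = 3


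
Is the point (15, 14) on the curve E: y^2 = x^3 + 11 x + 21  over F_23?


Check whether y^2 = x^3 + 11 x + 21 (mod 23) for (x, y) = (15, 14).
LHS: y^2 = 14^2 mod 23 = 12
RHS: x^3 + 11 x + 21 = 15^3 + 11*15 + 21 mod 23 = 19
LHS != RHS

No, not on the curve


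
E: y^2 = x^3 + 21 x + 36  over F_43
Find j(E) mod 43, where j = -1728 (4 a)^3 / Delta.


Delta = -16(4 a^3 + 27 b^2) mod 43 = 39
-1728 * (4 a)^3 = -1728 * (4*21)^3 mod 43 = 21
j = 21 * 39^(-1) mod 43 = 27

j = 27 (mod 43)


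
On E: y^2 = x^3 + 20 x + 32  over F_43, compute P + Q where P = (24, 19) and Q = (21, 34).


P != Q, so use the chord formula.
s = (y2 - y1) / (x2 - x1) = (15) / (40) mod 43 = 38
x3 = s^2 - x1 - x2 mod 43 = 38^2 - 24 - 21 = 23
y3 = s (x1 - x3) - y1 mod 43 = 38 * (24 - 23) - 19 = 19

P + Q = (23, 19)


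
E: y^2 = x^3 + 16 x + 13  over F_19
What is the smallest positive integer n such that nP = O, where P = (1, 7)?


Compute successive multiples of P until we hit O:
  1P = (1, 7)
  2P = (17, 12)
  3P = (8, 11)
  4P = (8, 8)
  5P = (17, 7)
  6P = (1, 12)
  7P = O

ord(P) = 7


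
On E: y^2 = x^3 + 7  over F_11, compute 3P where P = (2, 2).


k = 3 = 11_2 (binary, LSB first: 11)
Double-and-add from P = (2, 2):
  bit 0 = 1: acc = O + (2, 2) = (2, 2)
  bit 1 = 1: acc = (2, 2) + (5, 0) = (2, 9)

3P = (2, 9)


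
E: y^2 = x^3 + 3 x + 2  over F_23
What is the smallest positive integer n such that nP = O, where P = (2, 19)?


Compute successive multiples of P until we hit O:
  1P = (2, 19)
  2P = (20, 9)
  3P = (5, 21)
  4P = (19, 8)
  5P = (6, 12)
  6P = (8, 3)
  7P = (15, 8)
  8P = (1, 12)
  ... (continuing to 28P)
  28P = O

ord(P) = 28


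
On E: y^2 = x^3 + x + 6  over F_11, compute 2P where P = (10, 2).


Doubling: s = (3 x1^2 + a) / (2 y1)
s = (3*10^2 + 1) / (2*2) mod 11 = 1
x3 = s^2 - 2 x1 mod 11 = 1^2 - 2*10 = 3
y3 = s (x1 - x3) - y1 mod 11 = 1 * (10 - 3) - 2 = 5

2P = (3, 5)


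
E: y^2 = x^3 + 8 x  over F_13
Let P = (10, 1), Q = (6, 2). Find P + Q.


P != Q, so use the chord formula.
s = (y2 - y1) / (x2 - x1) = (1) / (9) mod 13 = 3
x3 = s^2 - x1 - x2 mod 13 = 3^2 - 10 - 6 = 6
y3 = s (x1 - x3) - y1 mod 13 = 3 * (10 - 6) - 1 = 11

P + Q = (6, 11)


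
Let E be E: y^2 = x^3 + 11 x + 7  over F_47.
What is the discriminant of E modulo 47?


4 a^3 + 27 b^2 = 4*11^3 + 27*7^2 = 5324 + 1323 = 6647
Delta = -16 * (6647) = -106352
Delta mod 47 = 9

Delta = 9 (mod 47)


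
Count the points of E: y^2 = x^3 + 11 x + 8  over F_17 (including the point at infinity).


For each x in F_17, count y with y^2 = x^3 + 11 x + 8 mod 17:
  x = 0: RHS = 8, y in [5, 12]  -> 2 point(s)
  x = 2: RHS = 4, y in [2, 15]  -> 2 point(s)
  x = 3: RHS = 0, y in [0]  -> 1 point(s)
  x = 5: RHS = 1, y in [1, 16]  -> 2 point(s)
  x = 6: RHS = 1, y in [1, 16]  -> 2 point(s)
  x = 8: RHS = 13, y in [8, 9]  -> 2 point(s)
  x = 10: RHS = 13, y in [8, 9]  -> 2 point(s)
  x = 11: RHS = 15, y in [7, 10]  -> 2 point(s)
  x = 12: RHS = 15, y in [7, 10]  -> 2 point(s)
  x = 13: RHS = 2, y in [6, 11]  -> 2 point(s)
  x = 14: RHS = 16, y in [4, 13]  -> 2 point(s)
  x = 16: RHS = 13, y in [8, 9]  -> 2 point(s)
Affine points: 23. Add the point at infinity: total = 24.

#E(F_17) = 24


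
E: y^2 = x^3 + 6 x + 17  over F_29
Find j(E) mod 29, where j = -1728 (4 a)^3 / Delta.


Delta = -16(4 a^3 + 27 b^2) mod 29 = 6
-1728 * (4 a)^3 = -1728 * (4*6)^3 mod 29 = 8
j = 8 * 6^(-1) mod 29 = 11

j = 11 (mod 29)


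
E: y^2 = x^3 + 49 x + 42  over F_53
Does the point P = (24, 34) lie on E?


Check whether y^2 = x^3 + 49 x + 42 (mod 53) for (x, y) = (24, 34).
LHS: y^2 = 34^2 mod 53 = 43
RHS: x^3 + 49 x + 42 = 24^3 + 49*24 + 42 mod 53 = 43
LHS = RHS

Yes, on the curve


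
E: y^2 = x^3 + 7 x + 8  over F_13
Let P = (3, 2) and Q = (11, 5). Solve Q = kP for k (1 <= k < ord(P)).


Enumerate multiples of P until we hit Q = (11, 5):
  1P = (3, 2)
  2P = (11, 8)
  3P = (2, 2)
  4P = (8, 11)
  5P = (12, 0)
  6P = (8, 2)
  7P = (2, 11)
  8P = (11, 5)
Match found at i = 8.

k = 8


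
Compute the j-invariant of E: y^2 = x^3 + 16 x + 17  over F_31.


Delta = -16(4 a^3 + 27 b^2) mod 31 = 12
-1728 * (4 a)^3 = -1728 * (4*16)^3 mod 31 = 2
j = 2 * 12^(-1) mod 31 = 26

j = 26 (mod 31)


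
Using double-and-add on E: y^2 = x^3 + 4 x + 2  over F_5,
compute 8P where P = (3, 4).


k = 8 = 1000_2 (binary, LSB first: 0001)
Double-and-add from P = (3, 4):
  bit 0 = 0: acc unchanged = O
  bit 1 = 0: acc unchanged = O
  bit 2 = 0: acc unchanged = O
  bit 3 = 1: acc = O + (3, 1) = (3, 1)

8P = (3, 1)


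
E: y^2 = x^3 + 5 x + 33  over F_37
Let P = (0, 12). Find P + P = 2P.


Doubling: s = (3 x1^2 + a) / (2 y1)
s = (3*0^2 + 5) / (2*12) mod 37 = 11
x3 = s^2 - 2 x1 mod 37 = 11^2 - 2*0 = 10
y3 = s (x1 - x3) - y1 mod 37 = 11 * (0 - 10) - 12 = 26

2P = (10, 26)


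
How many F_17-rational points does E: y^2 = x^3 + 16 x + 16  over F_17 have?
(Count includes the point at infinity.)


For each x in F_17, count y with y^2 = x^3 + 16 x + 16 mod 17:
  x = 0: RHS = 16, y in [4, 13]  -> 2 point(s)
  x = 1: RHS = 16, y in [4, 13]  -> 2 point(s)
  x = 4: RHS = 8, y in [5, 12]  -> 2 point(s)
  x = 5: RHS = 0, y in [0]  -> 1 point(s)
  x = 12: RHS = 15, y in [7, 10]  -> 2 point(s)
  x = 14: RHS = 9, y in [3, 14]  -> 2 point(s)
  x = 16: RHS = 16, y in [4, 13]  -> 2 point(s)
Affine points: 13. Add the point at infinity: total = 14.

#E(F_17) = 14


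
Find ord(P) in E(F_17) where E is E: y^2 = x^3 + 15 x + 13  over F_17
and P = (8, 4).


Compute successive multiples of P until we hit O:
  1P = (8, 4)
  2P = (3, 0)
  3P = (8, 13)
  4P = O

ord(P) = 4


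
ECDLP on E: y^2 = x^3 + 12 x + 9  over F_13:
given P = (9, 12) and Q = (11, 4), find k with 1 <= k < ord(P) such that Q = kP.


Enumerate multiples of P until we hit Q = (11, 4):
  1P = (9, 12)
  2P = (11, 9)
  3P = (5, 8)
  4P = (0, 10)
  5P = (1, 10)
  6P = (12, 10)
  7P = (4, 2)
  8P = (4, 11)
  9P = (12, 3)
  10P = (1, 3)
  11P = (0, 3)
  12P = (5, 5)
  13P = (11, 4)
Match found at i = 13.

k = 13


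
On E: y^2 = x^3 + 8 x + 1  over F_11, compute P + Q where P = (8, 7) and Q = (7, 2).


P != Q, so use the chord formula.
s = (y2 - y1) / (x2 - x1) = (6) / (10) mod 11 = 5
x3 = s^2 - x1 - x2 mod 11 = 5^2 - 8 - 7 = 10
y3 = s (x1 - x3) - y1 mod 11 = 5 * (8 - 10) - 7 = 5

P + Q = (10, 5)


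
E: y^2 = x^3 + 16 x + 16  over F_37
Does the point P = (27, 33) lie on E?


Check whether y^2 = x^3 + 16 x + 16 (mod 37) for (x, y) = (27, 33).
LHS: y^2 = 33^2 mod 37 = 16
RHS: x^3 + 16 x + 16 = 27^3 + 16*27 + 16 mod 37 = 3
LHS != RHS

No, not on the curve


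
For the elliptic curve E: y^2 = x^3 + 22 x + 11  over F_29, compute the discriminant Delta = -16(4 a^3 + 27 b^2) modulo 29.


4 a^3 + 27 b^2 = 4*22^3 + 27*11^2 = 42592 + 3267 = 45859
Delta = -16 * (45859) = -733744
Delta mod 29 = 14

Delta = 14 (mod 29)


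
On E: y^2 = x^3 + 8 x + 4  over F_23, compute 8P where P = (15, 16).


k = 8 = 1000_2 (binary, LSB first: 0001)
Double-and-add from P = (15, 16):
  bit 0 = 0: acc unchanged = O
  bit 1 = 0: acc unchanged = O
  bit 2 = 0: acc unchanged = O
  bit 3 = 1: acc = O + (21, 16) = (21, 16)

8P = (21, 16)


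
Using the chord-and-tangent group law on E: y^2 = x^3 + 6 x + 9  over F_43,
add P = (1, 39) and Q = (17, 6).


P != Q, so use the chord formula.
s = (y2 - y1) / (x2 - x1) = (10) / (16) mod 43 = 6
x3 = s^2 - x1 - x2 mod 43 = 6^2 - 1 - 17 = 18
y3 = s (x1 - x3) - y1 mod 43 = 6 * (1 - 18) - 39 = 31

P + Q = (18, 31)


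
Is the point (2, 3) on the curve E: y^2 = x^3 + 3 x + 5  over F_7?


Check whether y^2 = x^3 + 3 x + 5 (mod 7) for (x, y) = (2, 3).
LHS: y^2 = 3^2 mod 7 = 2
RHS: x^3 + 3 x + 5 = 2^3 + 3*2 + 5 mod 7 = 5
LHS != RHS

No, not on the curve


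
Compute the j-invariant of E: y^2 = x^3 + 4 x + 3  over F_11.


Delta = -16(4 a^3 + 27 b^2) mod 11 = 2
-1728 * (4 a)^3 = -1728 * (4*4)^3 mod 11 = 7
j = 7 * 2^(-1) mod 11 = 9

j = 9 (mod 11)


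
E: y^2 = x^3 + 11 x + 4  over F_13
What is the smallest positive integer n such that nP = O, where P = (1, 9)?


Compute successive multiples of P until we hit O:
  1P = (1, 9)
  2P = (10, 10)
  3P = (11, 0)
  4P = (10, 3)
  5P = (1, 4)
  6P = O

ord(P) = 6


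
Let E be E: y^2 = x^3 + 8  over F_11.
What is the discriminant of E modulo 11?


4 a^3 + 27 b^2 = 4*0^3 + 27*8^2 = 0 + 1728 = 1728
Delta = -16 * (1728) = -27648
Delta mod 11 = 6

Delta = 6 (mod 11)


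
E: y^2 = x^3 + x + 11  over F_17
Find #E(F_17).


For each x in F_17, count y with y^2 = x^3 + 1 x + 11 mod 17:
  x = 1: RHS = 13, y in [8, 9]  -> 2 point(s)
  x = 2: RHS = 4, y in [2, 15]  -> 2 point(s)
  x = 7: RHS = 4, y in [2, 15]  -> 2 point(s)
  x = 8: RHS = 4, y in [2, 15]  -> 2 point(s)
  x = 9: RHS = 1, y in [1, 16]  -> 2 point(s)
  x = 10: RHS = 1, y in [1, 16]  -> 2 point(s)
  x = 12: RHS = 0, y in [0]  -> 1 point(s)
  x = 14: RHS = 15, y in [7, 10]  -> 2 point(s)
  x = 15: RHS = 1, y in [1, 16]  -> 2 point(s)
  x = 16: RHS = 9, y in [3, 14]  -> 2 point(s)
Affine points: 19. Add the point at infinity: total = 20.

#E(F_17) = 20


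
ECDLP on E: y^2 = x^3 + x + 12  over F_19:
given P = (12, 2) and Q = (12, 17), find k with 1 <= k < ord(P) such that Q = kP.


Enumerate multiples of P until we hit Q = (12, 17):
  1P = (12, 2)
  2P = (15, 1)
  3P = (9, 16)
  4P = (5, 16)
  5P = (6, 5)
  6P = (6, 14)
  7P = (5, 3)
  8P = (9, 3)
  9P = (15, 18)
  10P = (12, 17)
Match found at i = 10.

k = 10


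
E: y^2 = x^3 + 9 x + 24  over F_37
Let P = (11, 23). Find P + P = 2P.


Doubling: s = (3 x1^2 + a) / (2 y1)
s = (3*11^2 + 9) / (2*23) mod 37 = 29
x3 = s^2 - 2 x1 mod 37 = 29^2 - 2*11 = 5
y3 = s (x1 - x3) - y1 mod 37 = 29 * (11 - 5) - 23 = 3

2P = (5, 3)


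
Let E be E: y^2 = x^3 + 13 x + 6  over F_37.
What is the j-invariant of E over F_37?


Delta = -16(4 a^3 + 27 b^2) mod 37 = 17
-1728 * (4 a)^3 = -1728 * (4*13)^3 mod 37 = 14
j = 14 * 17^(-1) mod 37 = 3

j = 3 (mod 37)


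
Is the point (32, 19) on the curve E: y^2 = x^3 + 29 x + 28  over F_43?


Check whether y^2 = x^3 + 29 x + 28 (mod 43) for (x, y) = (32, 19).
LHS: y^2 = 19^2 mod 43 = 17
RHS: x^3 + 29 x + 28 = 32^3 + 29*32 + 28 mod 43 = 12
LHS != RHS

No, not on the curve


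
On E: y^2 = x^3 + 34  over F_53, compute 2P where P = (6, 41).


Doubling: s = (3 x1^2 + a) / (2 y1)
s = (3*6^2 + 0) / (2*41) mod 53 = 22
x3 = s^2 - 2 x1 mod 53 = 22^2 - 2*6 = 48
y3 = s (x1 - x3) - y1 mod 53 = 22 * (6 - 48) - 41 = 42

2P = (48, 42)


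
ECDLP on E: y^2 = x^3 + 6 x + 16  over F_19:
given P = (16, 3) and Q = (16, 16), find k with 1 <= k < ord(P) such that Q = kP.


Enumerate multiples of P until we hit Q = (16, 16):
  1P = (16, 3)
  2P = (3, 2)
  3P = (9, 18)
  4P = (11, 8)
  5P = (12, 12)
  6P = (2, 13)
  7P = (5, 0)
  8P = (2, 6)
  9P = (12, 7)
  10P = (11, 11)
  11P = (9, 1)
  12P = (3, 17)
  13P = (16, 16)
Match found at i = 13.

k = 13


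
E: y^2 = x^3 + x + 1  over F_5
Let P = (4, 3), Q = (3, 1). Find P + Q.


P != Q, so use the chord formula.
s = (y2 - y1) / (x2 - x1) = (3) / (4) mod 5 = 2
x3 = s^2 - x1 - x2 mod 5 = 2^2 - 4 - 3 = 2
y3 = s (x1 - x3) - y1 mod 5 = 2 * (4 - 2) - 3 = 1

P + Q = (2, 1)


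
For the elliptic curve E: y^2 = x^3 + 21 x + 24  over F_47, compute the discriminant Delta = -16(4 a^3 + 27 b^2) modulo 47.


4 a^3 + 27 b^2 = 4*21^3 + 27*24^2 = 37044 + 15552 = 52596
Delta = -16 * (52596) = -841536
Delta mod 47 = 46

Delta = 46 (mod 47)


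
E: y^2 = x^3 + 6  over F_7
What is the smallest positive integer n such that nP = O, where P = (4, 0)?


Compute successive multiples of P until we hit O:
  1P = (4, 0)
  2P = O

ord(P) = 2


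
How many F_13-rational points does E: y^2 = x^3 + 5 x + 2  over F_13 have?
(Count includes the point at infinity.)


For each x in F_13, count y with y^2 = x^3 + 5 x + 2 mod 13:
  x = 5: RHS = 9, y in [3, 10]  -> 2 point(s)
  x = 6: RHS = 1, y in [1, 12]  -> 2 point(s)
  x = 7: RHS = 3, y in [4, 9]  -> 2 point(s)
  x = 9: RHS = 9, y in [3, 10]  -> 2 point(s)
  x = 10: RHS = 12, y in [5, 8]  -> 2 point(s)
  x = 11: RHS = 10, y in [6, 7]  -> 2 point(s)
  x = 12: RHS = 9, y in [3, 10]  -> 2 point(s)
Affine points: 14. Add the point at infinity: total = 15.

#E(F_13) = 15


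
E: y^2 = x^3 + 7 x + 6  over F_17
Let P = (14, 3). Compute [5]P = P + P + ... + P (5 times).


k = 5 = 101_2 (binary, LSB first: 101)
Double-and-add from P = (14, 3):
  bit 0 = 1: acc = O + (14, 3) = (14, 3)
  bit 1 = 0: acc unchanged = (14, 3)
  bit 2 = 1: acc = (14, 3) + (13, 4) = (8, 8)

5P = (8, 8)


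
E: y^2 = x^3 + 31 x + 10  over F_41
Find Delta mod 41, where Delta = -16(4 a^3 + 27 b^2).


4 a^3 + 27 b^2 = 4*31^3 + 27*10^2 = 119164 + 2700 = 121864
Delta = -16 * (121864) = -1949824
Delta mod 41 = 13

Delta = 13 (mod 41)


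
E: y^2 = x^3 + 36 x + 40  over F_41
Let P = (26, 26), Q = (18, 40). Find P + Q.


P != Q, so use the chord formula.
s = (y2 - y1) / (x2 - x1) = (14) / (33) mod 41 = 29
x3 = s^2 - x1 - x2 mod 41 = 29^2 - 26 - 18 = 18
y3 = s (x1 - x3) - y1 mod 41 = 29 * (26 - 18) - 26 = 1

P + Q = (18, 1)


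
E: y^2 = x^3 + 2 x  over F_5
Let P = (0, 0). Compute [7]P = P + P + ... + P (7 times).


k = 7 = 111_2 (binary, LSB first: 111)
Double-and-add from P = (0, 0):
  bit 0 = 1: acc = O + (0, 0) = (0, 0)
  bit 1 = 1: acc = (0, 0) + O = (0, 0)
  bit 2 = 1: acc = (0, 0) + O = (0, 0)

7P = (0, 0)


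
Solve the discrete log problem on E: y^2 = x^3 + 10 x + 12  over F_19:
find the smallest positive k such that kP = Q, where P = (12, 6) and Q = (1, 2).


Enumerate multiples of P until we hit Q = (1, 2):
  1P = (12, 6)
  2P = (18, 1)
  3P = (5, 4)
  4P = (11, 16)
  5P = (1, 17)
  6P = (7, 8)
  7P = (7, 11)
  8P = (1, 2)
Match found at i = 8.

k = 8


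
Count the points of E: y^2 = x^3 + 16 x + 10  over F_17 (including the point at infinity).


For each x in F_17, count y with y^2 = x^3 + 16 x + 10 mod 17:
  x = 2: RHS = 16, y in [4, 13]  -> 2 point(s)
  x = 3: RHS = 0, y in [0]  -> 1 point(s)
  x = 4: RHS = 2, y in [6, 11]  -> 2 point(s)
  x = 6: RHS = 16, y in [4, 13]  -> 2 point(s)
  x = 8: RHS = 4, y in [2, 15]  -> 2 point(s)
  x = 9: RHS = 16, y in [4, 13]  -> 2 point(s)
  x = 11: RHS = 4, y in [2, 15]  -> 2 point(s)
  x = 12: RHS = 9, y in [3, 14]  -> 2 point(s)
  x = 13: RHS = 1, y in [1, 16]  -> 2 point(s)
  x = 15: RHS = 4, y in [2, 15]  -> 2 point(s)
Affine points: 19. Add the point at infinity: total = 20.

#E(F_17) = 20


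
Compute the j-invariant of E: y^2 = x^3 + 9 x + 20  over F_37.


Delta = -16(4 a^3 + 27 b^2) mod 37 = 28
-1728 * (4 a)^3 = -1728 * (4*9)^3 mod 37 = 26
j = 26 * 28^(-1) mod 37 = 30

j = 30 (mod 37)


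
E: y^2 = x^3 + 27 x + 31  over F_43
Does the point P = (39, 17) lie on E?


Check whether y^2 = x^3 + 27 x + 31 (mod 43) for (x, y) = (39, 17).
LHS: y^2 = 17^2 mod 43 = 31
RHS: x^3 + 27 x + 31 = 39^3 + 27*39 + 31 mod 43 = 31
LHS = RHS

Yes, on the curve


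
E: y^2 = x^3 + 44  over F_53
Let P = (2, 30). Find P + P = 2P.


Doubling: s = (3 x1^2 + a) / (2 y1)
s = (3*2^2 + 0) / (2*30) mod 53 = 32
x3 = s^2 - 2 x1 mod 53 = 32^2 - 2*2 = 13
y3 = s (x1 - x3) - y1 mod 53 = 32 * (2 - 13) - 30 = 42

2P = (13, 42)


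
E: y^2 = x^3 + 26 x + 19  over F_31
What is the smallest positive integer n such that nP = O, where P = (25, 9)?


Compute successive multiples of P until we hit O:
  1P = (25, 9)
  2P = (28, 10)
  3P = (16, 25)
  4P = (10, 16)
  5P = (6, 9)
  6P = (0, 22)
  7P = (15, 23)
  8P = (19, 26)
  ... (continuing to 22P)
  22P = O

ord(P) = 22


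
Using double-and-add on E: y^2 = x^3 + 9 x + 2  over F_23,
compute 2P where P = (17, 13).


k = 2 = 10_2 (binary, LSB first: 01)
Double-and-add from P = (17, 13):
  bit 0 = 0: acc unchanged = O
  bit 1 = 1: acc = O + (15, 19) = (15, 19)

2P = (15, 19)


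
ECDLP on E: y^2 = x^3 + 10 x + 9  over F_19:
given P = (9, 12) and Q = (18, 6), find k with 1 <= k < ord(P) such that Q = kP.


Enumerate multiples of P until we hit Q = (18, 6):
  1P = (9, 12)
  2P = (7, 17)
  3P = (14, 10)
  4P = (3, 16)
  5P = (18, 13)
  6P = (15, 0)
  7P = (18, 6)
Match found at i = 7.

k = 7


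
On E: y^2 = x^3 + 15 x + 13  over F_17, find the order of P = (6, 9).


Compute successive multiples of P until we hit O:
  1P = (6, 9)
  2P = (4, 16)
  3P = (15, 14)
  4P = (11, 9)
  5P = (0, 8)
  6P = (3, 0)
  7P = (0, 9)
  8P = (11, 8)
  ... (continuing to 12P)
  12P = O

ord(P) = 12


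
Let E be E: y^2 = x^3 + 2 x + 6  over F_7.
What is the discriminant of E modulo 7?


4 a^3 + 27 b^2 = 4*2^3 + 27*6^2 = 32 + 972 = 1004
Delta = -16 * (1004) = -16064
Delta mod 7 = 1

Delta = 1 (mod 7)


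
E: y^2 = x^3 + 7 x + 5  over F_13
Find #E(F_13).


For each x in F_13, count y with y^2 = x^3 + 7 x + 5 mod 13:
  x = 1: RHS = 0, y in [0]  -> 1 point(s)
  x = 2: RHS = 1, y in [1, 12]  -> 2 point(s)
  x = 3: RHS = 1, y in [1, 12]  -> 2 point(s)
  x = 5: RHS = 9, y in [3, 10]  -> 2 point(s)
  x = 6: RHS = 3, y in [4, 9]  -> 2 point(s)
  x = 8: RHS = 1, y in [1, 12]  -> 2 point(s)
  x = 9: RHS = 4, y in [2, 11]  -> 2 point(s)
  x = 10: RHS = 9, y in [3, 10]  -> 2 point(s)
  x = 11: RHS = 9, y in [3, 10]  -> 2 point(s)
  x = 12: RHS = 10, y in [6, 7]  -> 2 point(s)
Affine points: 19. Add the point at infinity: total = 20.

#E(F_13) = 20


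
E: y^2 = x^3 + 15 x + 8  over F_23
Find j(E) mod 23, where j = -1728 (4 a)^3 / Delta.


Delta = -16(4 a^3 + 27 b^2) mod 23 = 14
-1728 * (4 a)^3 = -1728 * (4*15)^3 mod 23 = 2
j = 2 * 14^(-1) mod 23 = 10

j = 10 (mod 23)


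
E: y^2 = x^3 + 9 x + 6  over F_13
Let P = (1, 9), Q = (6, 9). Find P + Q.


P != Q, so use the chord formula.
s = (y2 - y1) / (x2 - x1) = (0) / (5) mod 13 = 0
x3 = s^2 - x1 - x2 mod 13 = 0^2 - 1 - 6 = 6
y3 = s (x1 - x3) - y1 mod 13 = 0 * (1 - 6) - 9 = 4

P + Q = (6, 4)


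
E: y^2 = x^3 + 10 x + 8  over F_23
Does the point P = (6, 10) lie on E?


Check whether y^2 = x^3 + 10 x + 8 (mod 23) for (x, y) = (6, 10).
LHS: y^2 = 10^2 mod 23 = 8
RHS: x^3 + 10 x + 8 = 6^3 + 10*6 + 8 mod 23 = 8
LHS = RHS

Yes, on the curve


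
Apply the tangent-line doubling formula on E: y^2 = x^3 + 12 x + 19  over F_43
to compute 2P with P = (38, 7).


Doubling: s = (3 x1^2 + a) / (2 y1)
s = (3*38^2 + 12) / (2*7) mod 43 = 40
x3 = s^2 - 2 x1 mod 43 = 40^2 - 2*38 = 19
y3 = s (x1 - x3) - y1 mod 43 = 40 * (38 - 19) - 7 = 22

2P = (19, 22)


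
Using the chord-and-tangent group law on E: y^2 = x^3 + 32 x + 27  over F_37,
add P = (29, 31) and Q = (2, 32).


P != Q, so use the chord formula.
s = (y2 - y1) / (x2 - x1) = (1) / (10) mod 37 = 26
x3 = s^2 - x1 - x2 mod 37 = 26^2 - 29 - 2 = 16
y3 = s (x1 - x3) - y1 mod 37 = 26 * (29 - 16) - 31 = 11

P + Q = (16, 11)


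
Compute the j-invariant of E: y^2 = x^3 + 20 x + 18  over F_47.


Delta = -16(4 a^3 + 27 b^2) mod 47 = 16
-1728 * (4 a)^3 = -1728 * (4*20)^3 mod 47 = 37
j = 37 * 16^(-1) mod 47 = 17

j = 17 (mod 47)


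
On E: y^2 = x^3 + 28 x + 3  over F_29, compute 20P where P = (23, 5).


k = 20 = 10100_2 (binary, LSB first: 00101)
Double-and-add from P = (23, 5):
  bit 0 = 0: acc unchanged = O
  bit 1 = 0: acc unchanged = O
  bit 2 = 1: acc = O + (25, 28) = (25, 28)
  bit 3 = 0: acc unchanged = (25, 28)
  bit 4 = 1: acc = (25, 28) + (5, 23) = (19, 17)

20P = (19, 17)


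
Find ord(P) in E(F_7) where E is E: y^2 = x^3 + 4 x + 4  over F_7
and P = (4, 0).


Compute successive multiples of P until we hit O:
  1P = (4, 0)
  2P = O

ord(P) = 2


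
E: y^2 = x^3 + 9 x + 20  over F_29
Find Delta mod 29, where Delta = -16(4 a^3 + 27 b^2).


4 a^3 + 27 b^2 = 4*9^3 + 27*20^2 = 2916 + 10800 = 13716
Delta = -16 * (13716) = -219456
Delta mod 29 = 16

Delta = 16 (mod 29)


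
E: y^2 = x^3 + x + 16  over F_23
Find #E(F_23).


For each x in F_23, count y with y^2 = x^3 + 1 x + 16 mod 23:
  x = 0: RHS = 16, y in [4, 19]  -> 2 point(s)
  x = 1: RHS = 18, y in [8, 15]  -> 2 point(s)
  x = 2: RHS = 3, y in [7, 16]  -> 2 point(s)
  x = 3: RHS = 0, y in [0]  -> 1 point(s)
  x = 5: RHS = 8, y in [10, 13]  -> 2 point(s)
  x = 6: RHS = 8, y in [10, 13]  -> 2 point(s)
  x = 9: RHS = 18, y in [8, 15]  -> 2 point(s)
  x = 11: RHS = 1, y in [1, 22]  -> 2 point(s)
  x = 12: RHS = 8, y in [10, 13]  -> 2 point(s)
  x = 13: RHS = 18, y in [8, 15]  -> 2 point(s)
  x = 15: RHS = 2, y in [5, 18]  -> 2 point(s)
  x = 17: RHS = 1, y in [1, 22]  -> 2 point(s)
  x = 18: RHS = 1, y in [1, 22]  -> 2 point(s)
  x = 20: RHS = 9, y in [3, 20]  -> 2 point(s)
  x = 21: RHS = 6, y in [11, 12]  -> 2 point(s)
Affine points: 29. Add the point at infinity: total = 30.

#E(F_23) = 30


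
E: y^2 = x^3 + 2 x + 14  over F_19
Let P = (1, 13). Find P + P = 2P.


Doubling: s = (3 x1^2 + a) / (2 y1)
s = (3*1^2 + 2) / (2*13) mod 19 = 17
x3 = s^2 - 2 x1 mod 19 = 17^2 - 2*1 = 2
y3 = s (x1 - x3) - y1 mod 19 = 17 * (1 - 2) - 13 = 8

2P = (2, 8)


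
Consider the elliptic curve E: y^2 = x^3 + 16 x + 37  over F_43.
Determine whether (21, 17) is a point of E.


Check whether y^2 = x^3 + 16 x + 37 (mod 43) for (x, y) = (21, 17).
LHS: y^2 = 17^2 mod 43 = 31
RHS: x^3 + 16 x + 37 = 21^3 + 16*21 + 37 mod 43 = 2
LHS != RHS

No, not on the curve


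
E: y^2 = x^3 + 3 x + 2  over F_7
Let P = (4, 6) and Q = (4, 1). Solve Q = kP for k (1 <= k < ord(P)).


Enumerate multiples of P until we hit Q = (4, 1):
  1P = (4, 6)
  2P = (0, 4)
  3P = (5, 4)
  4P = (2, 4)
  5P = (2, 3)
  6P = (5, 3)
  7P = (0, 3)
  8P = (4, 1)
Match found at i = 8.

k = 8


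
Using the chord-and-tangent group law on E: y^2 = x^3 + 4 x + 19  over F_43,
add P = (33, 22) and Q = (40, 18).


P != Q, so use the chord formula.
s = (y2 - y1) / (x2 - x1) = (39) / (7) mod 43 = 24
x3 = s^2 - x1 - x2 mod 43 = 24^2 - 33 - 40 = 30
y3 = s (x1 - x3) - y1 mod 43 = 24 * (33 - 30) - 22 = 7

P + Q = (30, 7)


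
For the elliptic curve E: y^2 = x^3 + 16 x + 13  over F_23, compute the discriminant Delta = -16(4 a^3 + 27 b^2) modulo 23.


4 a^3 + 27 b^2 = 4*16^3 + 27*13^2 = 16384 + 4563 = 20947
Delta = -16 * (20947) = -335152
Delta mod 23 = 4

Delta = 4 (mod 23)


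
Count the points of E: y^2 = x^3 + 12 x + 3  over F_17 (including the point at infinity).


For each x in F_17, count y with y^2 = x^3 + 12 x + 3 mod 17:
  x = 1: RHS = 16, y in [4, 13]  -> 2 point(s)
  x = 2: RHS = 1, y in [1, 16]  -> 2 point(s)
  x = 3: RHS = 15, y in [7, 10]  -> 2 point(s)
  x = 4: RHS = 13, y in [8, 9]  -> 2 point(s)
  x = 5: RHS = 1, y in [1, 16]  -> 2 point(s)
  x = 6: RHS = 2, y in [6, 11]  -> 2 point(s)
  x = 8: RHS = 16, y in [4, 13]  -> 2 point(s)
  x = 10: RHS = 1, y in [1, 16]  -> 2 point(s)
  x = 11: RHS = 4, y in [2, 15]  -> 2 point(s)
  x = 14: RHS = 8, y in [5, 12]  -> 2 point(s)
Affine points: 20. Add the point at infinity: total = 21.

#E(F_17) = 21


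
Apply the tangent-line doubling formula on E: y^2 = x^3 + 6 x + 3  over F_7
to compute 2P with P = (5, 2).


Doubling: s = (3 x1^2 + a) / (2 y1)
s = (3*5^2 + 6) / (2*2) mod 7 = 1
x3 = s^2 - 2 x1 mod 7 = 1^2 - 2*5 = 5
y3 = s (x1 - x3) - y1 mod 7 = 1 * (5 - 5) - 2 = 5

2P = (5, 5)


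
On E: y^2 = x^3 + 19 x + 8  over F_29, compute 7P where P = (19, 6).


k = 7 = 111_2 (binary, LSB first: 111)
Double-and-add from P = (19, 6):
  bit 0 = 1: acc = O + (19, 6) = (19, 6)
  bit 1 = 1: acc = (19, 6) + (20, 23) = (18, 11)
  bit 2 = 1: acc = (18, 11) + (17, 13) = (27, 7)

7P = (27, 7)


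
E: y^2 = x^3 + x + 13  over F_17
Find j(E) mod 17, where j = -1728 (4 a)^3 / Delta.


Delta = -16(4 a^3 + 27 b^2) mod 17 = 11
-1728 * (4 a)^3 = -1728 * (4*1)^3 mod 17 = 10
j = 10 * 11^(-1) mod 17 = 4

j = 4 (mod 17)


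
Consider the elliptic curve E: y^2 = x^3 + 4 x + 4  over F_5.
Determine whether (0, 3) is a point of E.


Check whether y^2 = x^3 + 4 x + 4 (mod 5) for (x, y) = (0, 3).
LHS: y^2 = 3^2 mod 5 = 4
RHS: x^3 + 4 x + 4 = 0^3 + 4*0 + 4 mod 5 = 4
LHS = RHS

Yes, on the curve


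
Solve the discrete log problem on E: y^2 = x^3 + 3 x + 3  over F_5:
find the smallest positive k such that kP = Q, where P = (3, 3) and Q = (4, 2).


Enumerate multiples of P until we hit Q = (4, 2):
  1P = (3, 3)
  2P = (4, 2)
Match found at i = 2.

k = 2


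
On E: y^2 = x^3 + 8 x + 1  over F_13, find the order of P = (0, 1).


Compute successive multiples of P until we hit O:
  1P = (0, 1)
  2P = (3, 0)
  3P = (0, 12)
  4P = O

ord(P) = 4


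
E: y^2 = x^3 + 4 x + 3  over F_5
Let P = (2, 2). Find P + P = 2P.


Doubling: s = (3 x1^2 + a) / (2 y1)
s = (3*2^2 + 4) / (2*2) mod 5 = 4
x3 = s^2 - 2 x1 mod 5 = 4^2 - 2*2 = 2
y3 = s (x1 - x3) - y1 mod 5 = 4 * (2 - 2) - 2 = 3

2P = (2, 3)


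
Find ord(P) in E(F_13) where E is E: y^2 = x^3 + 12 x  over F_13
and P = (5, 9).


Compute successive multiples of P until we hit O:
  1P = (5, 9)
  2P = (0, 0)
  3P = (5, 4)
  4P = O

ord(P) = 4


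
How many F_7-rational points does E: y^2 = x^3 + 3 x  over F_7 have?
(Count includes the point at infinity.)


For each x in F_7, count y with y^2 = x^3 + 3 x + 0 mod 7:
  x = 0: RHS = 0, y in [0]  -> 1 point(s)
  x = 1: RHS = 4, y in [2, 5]  -> 2 point(s)
  x = 2: RHS = 0, y in [0]  -> 1 point(s)
  x = 3: RHS = 1, y in [1, 6]  -> 2 point(s)
  x = 5: RHS = 0, y in [0]  -> 1 point(s)
Affine points: 7. Add the point at infinity: total = 8.

#E(F_7) = 8


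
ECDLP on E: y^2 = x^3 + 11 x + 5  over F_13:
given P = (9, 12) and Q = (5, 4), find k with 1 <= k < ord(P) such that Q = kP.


Enumerate multiples of P until we hit Q = (5, 4):
  1P = (9, 12)
  2P = (4, 3)
  3P = (10, 7)
  4P = (6, 12)
  5P = (11, 1)
  6P = (7, 3)
  7P = (1, 11)
  8P = (2, 10)
  9P = (5, 4)
Match found at i = 9.

k = 9


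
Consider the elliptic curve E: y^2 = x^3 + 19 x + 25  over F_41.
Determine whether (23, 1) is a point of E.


Check whether y^2 = x^3 + 19 x + 25 (mod 41) for (x, y) = (23, 1).
LHS: y^2 = 1^2 mod 41 = 1
RHS: x^3 + 19 x + 25 = 23^3 + 19*23 + 25 mod 41 = 1
LHS = RHS

Yes, on the curve


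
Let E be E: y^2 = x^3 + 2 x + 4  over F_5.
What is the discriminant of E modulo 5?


4 a^3 + 27 b^2 = 4*2^3 + 27*4^2 = 32 + 432 = 464
Delta = -16 * (464) = -7424
Delta mod 5 = 1

Delta = 1 (mod 5)


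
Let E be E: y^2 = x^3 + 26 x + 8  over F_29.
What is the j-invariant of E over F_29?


Delta = -16(4 a^3 + 27 b^2) mod 29 = 6
-1728 * (4 a)^3 = -1728 * (4*26)^3 mod 29 = 28
j = 28 * 6^(-1) mod 29 = 24

j = 24 (mod 29)


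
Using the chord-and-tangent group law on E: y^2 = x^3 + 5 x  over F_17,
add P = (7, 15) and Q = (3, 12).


P != Q, so use the chord formula.
s = (y2 - y1) / (x2 - x1) = (14) / (13) mod 17 = 5
x3 = s^2 - x1 - x2 mod 17 = 5^2 - 7 - 3 = 15
y3 = s (x1 - x3) - y1 mod 17 = 5 * (7 - 15) - 15 = 13

P + Q = (15, 13)


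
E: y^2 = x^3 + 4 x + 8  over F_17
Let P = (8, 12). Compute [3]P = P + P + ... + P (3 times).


k = 3 = 11_2 (binary, LSB first: 11)
Double-and-add from P = (8, 12):
  bit 0 = 1: acc = O + (8, 12) = (8, 12)
  bit 1 = 1: acc = (8, 12) + (3, 9) = (5, 0)

3P = (5, 0)


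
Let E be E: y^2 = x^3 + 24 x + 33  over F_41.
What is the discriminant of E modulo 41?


4 a^3 + 27 b^2 = 4*24^3 + 27*33^2 = 55296 + 29403 = 84699
Delta = -16 * (84699) = -1355184
Delta mod 41 = 30

Delta = 30 (mod 41)


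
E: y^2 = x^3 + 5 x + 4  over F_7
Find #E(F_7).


For each x in F_7, count y with y^2 = x^3 + 5 x + 4 mod 7:
  x = 0: RHS = 4, y in [2, 5]  -> 2 point(s)
  x = 2: RHS = 1, y in [1, 6]  -> 2 point(s)
  x = 3: RHS = 4, y in [2, 5]  -> 2 point(s)
  x = 4: RHS = 4, y in [2, 5]  -> 2 point(s)
  x = 5: RHS = 0, y in [0]  -> 1 point(s)
Affine points: 9. Add the point at infinity: total = 10.

#E(F_7) = 10


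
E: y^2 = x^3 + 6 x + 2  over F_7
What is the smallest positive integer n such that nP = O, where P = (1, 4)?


Compute successive multiples of P until we hit O:
  1P = (1, 4)
  2P = (2, 1)
  3P = (6, 4)
  4P = (0, 3)
  5P = (0, 4)
  6P = (6, 3)
  7P = (2, 6)
  8P = (1, 3)
  ... (continuing to 9P)
  9P = O

ord(P) = 9


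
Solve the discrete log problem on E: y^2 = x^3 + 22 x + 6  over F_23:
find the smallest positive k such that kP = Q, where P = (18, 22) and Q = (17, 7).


Enumerate multiples of P until we hit Q = (17, 7):
  1P = (18, 22)
  2P = (22, 11)
  3P = (15, 10)
  4P = (6, 3)
  5P = (17, 16)
  6P = (1, 11)
  7P = (8, 21)
  8P = (0, 12)
  9P = (9, 6)
  10P = (2, 9)
  11P = (21, 0)
  12P = (2, 14)
  13P = (9, 17)
  14P = (0, 11)
  15P = (8, 2)
  16P = (1, 12)
  17P = (17, 7)
Match found at i = 17.

k = 17


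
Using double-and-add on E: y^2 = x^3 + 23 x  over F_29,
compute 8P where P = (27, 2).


k = 8 = 1000_2 (binary, LSB first: 0001)
Double-and-add from P = (27, 2):
  bit 0 = 0: acc unchanged = O
  bit 1 = 0: acc unchanged = O
  bit 2 = 0: acc unchanged = O
  bit 3 = 1: acc = O + (28, 18) = (28, 18)

8P = (28, 18)


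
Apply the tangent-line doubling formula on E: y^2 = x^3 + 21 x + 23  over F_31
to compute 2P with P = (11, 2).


Doubling: s = (3 x1^2 + a) / (2 y1)
s = (3*11^2 + 21) / (2*2) mod 31 = 3
x3 = s^2 - 2 x1 mod 31 = 3^2 - 2*11 = 18
y3 = s (x1 - x3) - y1 mod 31 = 3 * (11 - 18) - 2 = 8

2P = (18, 8)


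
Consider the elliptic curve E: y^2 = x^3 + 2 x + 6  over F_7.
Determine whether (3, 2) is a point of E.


Check whether y^2 = x^3 + 2 x + 6 (mod 7) for (x, y) = (3, 2).
LHS: y^2 = 2^2 mod 7 = 4
RHS: x^3 + 2 x + 6 = 3^3 + 2*3 + 6 mod 7 = 4
LHS = RHS

Yes, on the curve


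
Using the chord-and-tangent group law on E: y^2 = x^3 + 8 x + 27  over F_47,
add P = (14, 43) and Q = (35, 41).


P != Q, so use the chord formula.
s = (y2 - y1) / (x2 - x1) = (45) / (21) mod 47 = 29
x3 = s^2 - x1 - x2 mod 47 = 29^2 - 14 - 35 = 40
y3 = s (x1 - x3) - y1 mod 47 = 29 * (14 - 40) - 43 = 2

P + Q = (40, 2)


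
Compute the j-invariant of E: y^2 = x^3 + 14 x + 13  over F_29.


Delta = -16(4 a^3 + 27 b^2) mod 29 = 22
-1728 * (4 a)^3 = -1728 * (4*14)^3 mod 29 = 20
j = 20 * 22^(-1) mod 29 = 22

j = 22 (mod 29)


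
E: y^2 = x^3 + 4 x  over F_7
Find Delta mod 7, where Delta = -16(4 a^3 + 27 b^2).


4 a^3 + 27 b^2 = 4*4^3 + 27*0^2 = 256 + 0 = 256
Delta = -16 * (256) = -4096
Delta mod 7 = 6

Delta = 6 (mod 7)


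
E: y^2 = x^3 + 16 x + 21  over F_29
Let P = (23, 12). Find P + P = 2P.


Doubling: s = (3 x1^2 + a) / (2 y1)
s = (3*23^2 + 16) / (2*12) mod 29 = 10
x3 = s^2 - 2 x1 mod 29 = 10^2 - 2*23 = 25
y3 = s (x1 - x3) - y1 mod 29 = 10 * (23 - 25) - 12 = 26

2P = (25, 26)


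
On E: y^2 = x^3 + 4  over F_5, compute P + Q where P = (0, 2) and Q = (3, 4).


P != Q, so use the chord formula.
s = (y2 - y1) / (x2 - x1) = (2) / (3) mod 5 = 4
x3 = s^2 - x1 - x2 mod 5 = 4^2 - 0 - 3 = 3
y3 = s (x1 - x3) - y1 mod 5 = 4 * (0 - 3) - 2 = 1

P + Q = (3, 1)


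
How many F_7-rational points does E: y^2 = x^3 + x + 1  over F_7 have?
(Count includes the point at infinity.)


For each x in F_7, count y with y^2 = x^3 + 1 x + 1 mod 7:
  x = 0: RHS = 1, y in [1, 6]  -> 2 point(s)
  x = 2: RHS = 4, y in [2, 5]  -> 2 point(s)
Affine points: 4. Add the point at infinity: total = 5.

#E(F_7) = 5


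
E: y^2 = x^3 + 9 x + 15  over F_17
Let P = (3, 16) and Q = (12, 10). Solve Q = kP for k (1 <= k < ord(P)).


Enumerate multiples of P until we hit Q = (12, 10):
  1P = (3, 16)
  2P = (12, 10)
Match found at i = 2.

k = 2


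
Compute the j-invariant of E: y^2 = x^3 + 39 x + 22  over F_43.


Delta = -16(4 a^3 + 27 b^2) mod 43 = 32
-1728 * (4 a)^3 = -1728 * (4*39)^3 mod 43 = 2
j = 2 * 32^(-1) mod 43 = 35

j = 35 (mod 43)


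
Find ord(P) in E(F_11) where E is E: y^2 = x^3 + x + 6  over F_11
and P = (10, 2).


Compute successive multiples of P until we hit O:
  1P = (10, 2)
  2P = (3, 5)
  3P = (2, 4)
  4P = (8, 3)
  5P = (7, 2)
  6P = (5, 9)
  7P = (5, 2)
  8P = (7, 9)
  ... (continuing to 13P)
  13P = O

ord(P) = 13


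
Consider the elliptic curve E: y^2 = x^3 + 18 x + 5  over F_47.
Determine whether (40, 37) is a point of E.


Check whether y^2 = x^3 + 18 x + 5 (mod 47) for (x, y) = (40, 37).
LHS: y^2 = 37^2 mod 47 = 6
RHS: x^3 + 18 x + 5 = 40^3 + 18*40 + 5 mod 47 = 6
LHS = RHS

Yes, on the curve


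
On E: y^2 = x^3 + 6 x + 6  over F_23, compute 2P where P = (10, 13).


k = 2 = 10_2 (binary, LSB first: 01)
Double-and-add from P = (10, 13):
  bit 0 = 0: acc unchanged = O
  bit 1 = 1: acc = O + (11, 0) = (11, 0)

2P = (11, 0)


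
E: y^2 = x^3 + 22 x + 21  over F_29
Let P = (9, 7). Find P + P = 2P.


Doubling: s = (3 x1^2 + a) / (2 y1)
s = (3*9^2 + 22) / (2*7) mod 29 = 21
x3 = s^2 - 2 x1 mod 29 = 21^2 - 2*9 = 17
y3 = s (x1 - x3) - y1 mod 29 = 21 * (9 - 17) - 7 = 28

2P = (17, 28)


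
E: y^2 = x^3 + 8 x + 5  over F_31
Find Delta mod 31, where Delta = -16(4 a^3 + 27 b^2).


4 a^3 + 27 b^2 = 4*8^3 + 27*5^2 = 2048 + 675 = 2723
Delta = -16 * (2723) = -43568
Delta mod 31 = 18

Delta = 18 (mod 31)


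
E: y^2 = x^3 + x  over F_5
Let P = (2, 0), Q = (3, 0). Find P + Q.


P != Q, so use the chord formula.
s = (y2 - y1) / (x2 - x1) = (0) / (1) mod 5 = 0
x3 = s^2 - x1 - x2 mod 5 = 0^2 - 2 - 3 = 0
y3 = s (x1 - x3) - y1 mod 5 = 0 * (2 - 0) - 0 = 0

P + Q = (0, 0)


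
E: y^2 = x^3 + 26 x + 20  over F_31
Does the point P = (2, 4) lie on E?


Check whether y^2 = x^3 + 26 x + 20 (mod 31) for (x, y) = (2, 4).
LHS: y^2 = 4^2 mod 31 = 16
RHS: x^3 + 26 x + 20 = 2^3 + 26*2 + 20 mod 31 = 18
LHS != RHS

No, not on the curve


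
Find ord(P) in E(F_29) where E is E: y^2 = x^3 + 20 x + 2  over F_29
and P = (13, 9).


Compute successive multiples of P until we hit O:
  1P = (13, 9)
  2P = (8, 23)
  3P = (17, 8)
  4P = (19, 7)
  5P = (10, 19)
  6P = (1, 9)
  7P = (15, 20)
  8P = (24, 3)
  ... (continuing to 23P)
  23P = O

ord(P) = 23


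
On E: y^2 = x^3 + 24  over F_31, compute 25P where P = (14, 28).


k = 25 = 11001_2 (binary, LSB first: 10011)
Double-and-add from P = (14, 28):
  bit 0 = 1: acc = O + (14, 28) = (14, 28)
  bit 1 = 0: acc unchanged = (14, 28)
  bit 2 = 0: acc unchanged = (14, 28)
  bit 3 = 1: acc = (14, 28) + (2, 1) = (22, 16)
  bit 4 = 1: acc = (22, 16) + (1, 5) = (12, 4)

25P = (12, 4)


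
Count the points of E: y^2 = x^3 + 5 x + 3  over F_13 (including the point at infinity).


For each x in F_13, count y with y^2 = x^3 + 5 x + 3 mod 13:
  x = 0: RHS = 3, y in [4, 9]  -> 2 point(s)
  x = 1: RHS = 9, y in [3, 10]  -> 2 point(s)
  x = 4: RHS = 9, y in [3, 10]  -> 2 point(s)
  x = 5: RHS = 10, y in [6, 7]  -> 2 point(s)
  x = 7: RHS = 4, y in [2, 11]  -> 2 point(s)
  x = 8: RHS = 9, y in [3, 10]  -> 2 point(s)
  x = 9: RHS = 10, y in [6, 7]  -> 2 point(s)
  x = 10: RHS = 0, y in [0]  -> 1 point(s)
  x = 12: RHS = 10, y in [6, 7]  -> 2 point(s)
Affine points: 17. Add the point at infinity: total = 18.

#E(F_13) = 18
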